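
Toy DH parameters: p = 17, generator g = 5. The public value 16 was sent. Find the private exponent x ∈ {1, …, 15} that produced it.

Try successive powers of 5 modulo 17:
5^1 ≡ 5
5^2 ≡ 8
5^3 ≡ 6
5^4 ≡ 13
5^5 ≡ 14
5^6 ≡ 2
5^7 ≡ 10
5^8 ≡ 16
Found: x = 8.

8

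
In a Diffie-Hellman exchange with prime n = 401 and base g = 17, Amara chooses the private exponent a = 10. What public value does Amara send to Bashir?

239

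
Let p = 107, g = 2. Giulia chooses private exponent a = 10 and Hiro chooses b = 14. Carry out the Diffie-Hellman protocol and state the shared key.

9

Hiro sends B = g^b mod p = 2^14 mod 107.
2^1 ≡ 2 (mod 107)
2^2 = (2^1)^2 ≡ 2^2 = 4 ≡ 4 (mod 107)
2^4 = (2^2)^2 ≡ 4^2 = 16 ≡ 16 (mod 107)
2^8 = (2^4)^2 ≡ 16^2 = 256 ≡ 42 (mod 107)
2^14 = 2^8 · 2^4 · 2^2 ≡ 42 · 16 · 4 ≡ 13 (mod 107).
So B = 13. Giulia then computes K = B^a mod p = 13^10 mod 107.
13^1 ≡ 13 (mod 107)
13^2 = (13^1)^2 ≡ 13^2 = 169 ≡ 62 (mod 107)
13^4 = (13^2)^2 ≡ 62^2 = 3844 ≡ 99 (mod 107)
13^8 = (13^4)^2 ≡ 99^2 = 9801 ≡ 64 (mod 107)
13^10 = 13^8 · 13^2 ≡ 64 · 62 ≡ 9 (mod 107).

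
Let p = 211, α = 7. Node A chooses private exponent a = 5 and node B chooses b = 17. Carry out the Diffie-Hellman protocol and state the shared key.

Node B sends B = α^b mod p = 7^17 mod 211.
7^1 ≡ 7 (mod 211)
7^2 = (7^1)^2 ≡ 7^2 = 49 ≡ 49 (mod 211)
7^4 = (7^2)^2 ≡ 49^2 = 2401 ≡ 80 (mod 211)
7^8 = (7^4)^2 ≡ 80^2 = 6400 ≡ 70 (mod 211)
7^16 = (7^8)^2 ≡ 70^2 = 4900 ≡ 47 (mod 211)
7^17 = 7^16 · 7^1 ≡ 47 · 7 ≡ 118 (mod 211).
So B = 118. Node A then computes K = B^a mod p = 118^5 mod 211.
118^1 ≡ 118 (mod 211)
118^2 = (118^1)^2 ≡ 118^2 = 13924 ≡ 209 (mod 211)
118^4 = (118^2)^2 ≡ 209^2 = 43681 ≡ 4 (mod 211)
118^5 = 118^4 · 118^1 ≡ 4 · 118 ≡ 50 (mod 211).

50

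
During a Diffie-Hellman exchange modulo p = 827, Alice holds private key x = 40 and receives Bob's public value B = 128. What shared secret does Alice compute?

Shared key K = 128^40 mod 827.
128^1 ≡ 128 (mod 827)
128^2 = (128^1)^2 ≡ 128^2 = 16384 ≡ 671 (mod 827)
128^4 = (128^2)^2 ≡ 671^2 = 450241 ≡ 353 (mod 827)
128^8 = (128^4)^2 ≡ 353^2 = 124609 ≡ 559 (mod 827)
128^16 = (128^8)^2 ≡ 559^2 = 312481 ≡ 702 (mod 827)
128^32 = (128^16)^2 ≡ 702^2 = 492804 ≡ 739 (mod 827)
128^40 = 128^32 · 128^8 ≡ 739 · 559 ≡ 428 (mod 827).

428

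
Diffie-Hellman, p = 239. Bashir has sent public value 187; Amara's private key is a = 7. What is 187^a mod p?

71

Shared key K = 187^7 mod 239.
187^1 ≡ 187 (mod 239)
187^2 = (187^1)^2 ≡ 187^2 = 34969 ≡ 75 (mod 239)
187^4 = (187^2)^2 ≡ 75^2 = 5625 ≡ 128 (mod 239)
187^7 = 187^4 · 187^2 · 187^1 ≡ 128 · 75 · 187 ≡ 71 (mod 239).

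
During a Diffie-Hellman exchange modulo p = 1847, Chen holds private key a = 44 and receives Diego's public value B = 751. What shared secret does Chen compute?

966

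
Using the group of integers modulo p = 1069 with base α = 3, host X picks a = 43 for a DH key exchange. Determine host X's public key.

Public value = 3^43 (mod 1069).
3^1 ≡ 3 (mod 1069)
3^2 = (3^1)^2 ≡ 3^2 = 9 ≡ 9 (mod 1069)
3^4 = (3^2)^2 ≡ 9^2 = 81 ≡ 81 (mod 1069)
3^8 = (3^4)^2 ≡ 81^2 = 6561 ≡ 147 (mod 1069)
3^16 = (3^8)^2 ≡ 147^2 = 21609 ≡ 229 (mod 1069)
3^32 = (3^16)^2 ≡ 229^2 = 52441 ≡ 60 (mod 1069)
3^43 = 3^32 · 3^8 · 3^2 · 3^1 ≡ 60 · 147 · 9 · 3 ≡ 822 (mod 1069).

822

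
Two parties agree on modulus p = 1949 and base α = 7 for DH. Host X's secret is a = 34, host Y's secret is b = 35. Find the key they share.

986

Host X sends A = α^a mod p = 7^34 mod 1949.
7^1 ≡ 7 (mod 1949)
7^2 = (7^1)^2 ≡ 7^2 = 49 ≡ 49 (mod 1949)
7^4 = (7^2)^2 ≡ 49^2 = 2401 ≡ 452 (mod 1949)
7^8 = (7^4)^2 ≡ 452^2 = 204304 ≡ 1608 (mod 1949)
7^16 = (7^8)^2 ≡ 1608^2 = 2585664 ≡ 1290 (mod 1949)
7^32 = (7^16)^2 ≡ 1290^2 = 1664100 ≡ 1603 (mod 1949)
7^34 = 7^32 · 7^2 ≡ 1603 · 49 ≡ 587 (mod 1949).
So A = 587. Host Y then computes K = A^b mod p = 587^35 mod 1949.
587^1 ≡ 587 (mod 1949)
587^2 = (587^1)^2 ≡ 587^2 = 344569 ≡ 1545 (mod 1949)
587^4 = (587^2)^2 ≡ 1545^2 = 2387025 ≡ 1449 (mod 1949)
587^8 = (587^4)^2 ≡ 1449^2 = 2099601 ≡ 528 (mod 1949)
587^16 = (587^8)^2 ≡ 528^2 = 278784 ≡ 77 (mod 1949)
587^32 = (587^16)^2 ≡ 77^2 = 5929 ≡ 82 (mod 1949)
587^35 = 587^32 · 587^2 · 587^1 ≡ 82 · 1545 · 587 ≡ 986 (mod 1949).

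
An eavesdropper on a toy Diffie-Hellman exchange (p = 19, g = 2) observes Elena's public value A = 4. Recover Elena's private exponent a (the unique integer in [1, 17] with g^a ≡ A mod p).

2

Try successive powers of 2 modulo 19:
2^1 ≡ 2
2^2 ≡ 4
Found: a = 2.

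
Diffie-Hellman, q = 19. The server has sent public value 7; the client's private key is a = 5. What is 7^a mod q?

11

Shared key K = 7^5 mod 19.
7^1 ≡ 7 (mod 19)
7^2 = (7^1)^2 ≡ 7^2 = 49 ≡ 11 (mod 19)
7^4 = (7^2)^2 ≡ 11^2 = 121 ≡ 7 (mod 19)
7^5 = 7^4 · 7^1 ≡ 7 · 7 ≡ 11 (mod 19).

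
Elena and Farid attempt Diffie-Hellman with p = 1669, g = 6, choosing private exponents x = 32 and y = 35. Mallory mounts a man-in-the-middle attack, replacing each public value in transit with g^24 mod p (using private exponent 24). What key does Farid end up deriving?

Farid receives Mallory's public value M = 6^24 mod 1669 instead of the honest one.
6^1 ≡ 6 (mod 1669)
6^2 = (6^1)^2 ≡ 6^2 = 36 ≡ 36 (mod 1669)
6^4 = (6^2)^2 ≡ 36^2 = 1296 ≡ 1296 (mod 1669)
6^8 = (6^4)^2 ≡ 1296^2 = 1679616 ≡ 602 (mod 1669)
6^16 = (6^8)^2 ≡ 602^2 = 362404 ≡ 231 (mod 1669)
6^24 = 6^16 · 6^8 ≡ 231 · 602 ≡ 535 (mod 1669).
So M = 535. Farid computes K = M^35 mod 1669.
535^1 ≡ 535 (mod 1669)
535^2 = (535^1)^2 ≡ 535^2 = 286225 ≡ 826 (mod 1669)
535^4 = (535^2)^2 ≡ 826^2 = 682276 ≡ 1324 (mod 1669)
535^8 = (535^4)^2 ≡ 1324^2 = 1752976 ≡ 526 (mod 1669)
535^16 = (535^8)^2 ≡ 526^2 = 276676 ≡ 1291 (mod 1669)
535^32 = (535^16)^2 ≡ 1291^2 = 1666681 ≡ 1019 (mod 1669)
535^35 = 535^32 · 535^2 · 535^1 ≡ 1019 · 826 · 535 ≡ 76 (mod 1669).

76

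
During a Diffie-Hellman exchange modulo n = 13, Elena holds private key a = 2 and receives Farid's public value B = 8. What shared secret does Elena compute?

Shared key K = 8^2 mod 13.
8^1 ≡ 8 (mod 13)
8^2 = (8^1)^2 ≡ 8^2 = 64 ≡ 12 (mod 13)

12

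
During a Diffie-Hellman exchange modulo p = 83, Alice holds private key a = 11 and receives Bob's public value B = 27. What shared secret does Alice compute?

Shared key K = 27^11 mod 83.
27^1 ≡ 27 (mod 83)
27^2 = (27^1)^2 ≡ 27^2 = 729 ≡ 65 (mod 83)
27^4 = (27^2)^2 ≡ 65^2 = 4225 ≡ 75 (mod 83)
27^8 = (27^4)^2 ≡ 75^2 = 5625 ≡ 64 (mod 83)
27^11 = 27^8 · 27^2 · 27^1 ≡ 64 · 65 · 27 ≡ 21 (mod 83).

21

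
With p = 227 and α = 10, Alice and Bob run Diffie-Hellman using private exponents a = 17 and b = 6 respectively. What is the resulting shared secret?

Alice sends A = α^a mod p = 10^17 mod 227.
10^1 ≡ 10 (mod 227)
10^2 = (10^1)^2 ≡ 10^2 = 100 ≡ 100 (mod 227)
10^4 = (10^2)^2 ≡ 100^2 = 10000 ≡ 12 (mod 227)
10^8 = (10^4)^2 ≡ 12^2 = 144 ≡ 144 (mod 227)
10^16 = (10^8)^2 ≡ 144^2 = 20736 ≡ 79 (mod 227)
10^17 = 10^16 · 10^1 ≡ 79 · 10 ≡ 109 (mod 227).
So A = 109. Bob then computes K = A^b mod p = 109^6 mod 227.
109^1 ≡ 109 (mod 227)
109^2 = (109^1)^2 ≡ 109^2 = 11881 ≡ 77 (mod 227)
109^4 = (109^2)^2 ≡ 77^2 = 5929 ≡ 27 (mod 227)
109^6 = 109^4 · 109^2 ≡ 27 · 77 ≡ 36 (mod 227).

36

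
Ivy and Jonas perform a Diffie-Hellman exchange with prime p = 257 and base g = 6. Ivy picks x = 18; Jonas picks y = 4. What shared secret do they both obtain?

120

Jonas sends B = g^y mod p = 6^4 mod 257.
6^1 ≡ 6 (mod 257)
6^2 = (6^1)^2 ≡ 6^2 = 36 ≡ 36 (mod 257)
6^4 = (6^2)^2 ≡ 36^2 = 1296 ≡ 11 (mod 257)
So B = 11. Ivy then computes K = B^x mod p = 11^18 mod 257.
11^1 ≡ 11 (mod 257)
11^2 = (11^1)^2 ≡ 11^2 = 121 ≡ 121 (mod 257)
11^4 = (11^2)^2 ≡ 121^2 = 14641 ≡ 249 (mod 257)
11^8 = (11^4)^2 ≡ 249^2 = 62001 ≡ 64 (mod 257)
11^16 = (11^8)^2 ≡ 64^2 = 4096 ≡ 241 (mod 257)
11^18 = 11^16 · 11^2 ≡ 241 · 121 ≡ 120 (mod 257).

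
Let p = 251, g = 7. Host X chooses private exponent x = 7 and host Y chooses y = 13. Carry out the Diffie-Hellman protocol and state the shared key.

58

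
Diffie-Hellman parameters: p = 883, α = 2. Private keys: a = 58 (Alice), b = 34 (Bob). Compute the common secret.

Alice sends A = α^a mod p = 2^58 mod 883.
2^1 ≡ 2 (mod 883)
2^2 = (2^1)^2 ≡ 2^2 = 4 ≡ 4 (mod 883)
2^4 = (2^2)^2 ≡ 4^2 = 16 ≡ 16 (mod 883)
2^8 = (2^4)^2 ≡ 16^2 = 256 ≡ 256 (mod 883)
2^16 = (2^8)^2 ≡ 256^2 = 65536 ≡ 194 (mod 883)
2^32 = (2^16)^2 ≡ 194^2 = 37636 ≡ 550 (mod 883)
2^58 = 2^32 · 2^16 · 2^8 · 2^2 ≡ 550 · 194 · 256 · 4 ≡ 146 (mod 883).
So A = 146. Bob then computes K = A^b mod p = 146^34 mod 883.
146^1 ≡ 146 (mod 883)
146^2 = (146^1)^2 ≡ 146^2 = 21316 ≡ 124 (mod 883)
146^4 = (146^2)^2 ≡ 124^2 = 15376 ≡ 365 (mod 883)
146^8 = (146^4)^2 ≡ 365^2 = 133225 ≡ 775 (mod 883)
146^16 = (146^8)^2 ≡ 775^2 = 600625 ≡ 185 (mod 883)
146^32 = (146^16)^2 ≡ 185^2 = 34225 ≡ 671 (mod 883)
146^34 = 146^32 · 146^2 ≡ 671 · 124 ≡ 202 (mod 883).

202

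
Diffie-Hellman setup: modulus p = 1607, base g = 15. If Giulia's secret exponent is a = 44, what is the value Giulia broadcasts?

Public value = 15^44 mod 1607.
15^1 ≡ 15 (mod 1607)
15^2 = (15^1)^2 ≡ 15^2 = 225 ≡ 225 (mod 1607)
15^4 = (15^2)^2 ≡ 225^2 = 50625 ≡ 808 (mod 1607)
15^8 = (15^4)^2 ≡ 808^2 = 652864 ≡ 422 (mod 1607)
15^16 = (15^8)^2 ≡ 422^2 = 178084 ≡ 1314 (mod 1607)
15^32 = (15^16)^2 ≡ 1314^2 = 1726596 ≡ 678 (mod 1607)
15^44 = 15^32 · 15^8 · 15^4 ≡ 678 · 422 · 808 ≡ 315 (mod 1607).

315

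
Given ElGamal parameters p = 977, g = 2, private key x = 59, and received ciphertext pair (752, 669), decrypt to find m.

324

Shared mask s = c₁^x mod p = 752^59 mod 977.
752^1 ≡ 752 (mod 977)
752^2 = (752^1)^2 ≡ 752^2 = 565504 ≡ 798 (mod 977)
752^4 = (752^2)^2 ≡ 798^2 = 636804 ≡ 777 (mod 977)
752^8 = (752^4)^2 ≡ 777^2 = 603729 ≡ 920 (mod 977)
752^16 = (752^8)^2 ≡ 920^2 = 846400 ≡ 318 (mod 977)
752^32 = (752^16)^2 ≡ 318^2 = 101124 ≡ 493 (mod 977)
752^59 = 752^32 · 752^16 · 752^8 · 752^2 · 752^1 ≡ 493 · 318 · 920 · 798 · 752 ≡ 771 (mod 977).
So s = 771; s⁻¹ ≡ 811 (mod 977).
m = c₂ · s⁻¹ mod 977 = 669 · 811 mod 977 = 324.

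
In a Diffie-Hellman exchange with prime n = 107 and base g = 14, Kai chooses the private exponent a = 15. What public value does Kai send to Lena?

Public value = 14^15 mod 107.
14^1 ≡ 14 (mod 107)
14^2 = (14^1)^2 ≡ 14^2 = 196 ≡ 89 (mod 107)
14^4 = (14^2)^2 ≡ 89^2 = 7921 ≡ 3 (mod 107)
14^8 = (14^4)^2 ≡ 3^2 = 9 ≡ 9 (mod 107)
14^15 = 14^8 · 14^4 · 14^2 · 14^1 ≡ 9 · 3 · 89 · 14 ≡ 44 (mod 107).

44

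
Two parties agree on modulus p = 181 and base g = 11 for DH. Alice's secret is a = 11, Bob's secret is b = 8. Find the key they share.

3

Alice sends A = g^a mod p = 11^11 mod 181.
11^1 ≡ 11 (mod 181)
11^2 = (11^1)^2 ≡ 11^2 = 121 ≡ 121 (mod 181)
11^4 = (11^2)^2 ≡ 121^2 = 14641 ≡ 161 (mod 181)
11^8 = (11^4)^2 ≡ 161^2 = 25921 ≡ 38 (mod 181)
11^11 = 11^8 · 11^2 · 11^1 ≡ 38 · 121 · 11 ≡ 79 (mod 181).
So A = 79. Bob then computes K = A^b mod p = 79^8 mod 181.
79^1 ≡ 79 (mod 181)
79^2 = (79^1)^2 ≡ 79^2 = 6241 ≡ 87 (mod 181)
79^4 = (79^2)^2 ≡ 87^2 = 7569 ≡ 148 (mod 181)
79^8 = (79^4)^2 ≡ 148^2 = 21904 ≡ 3 (mod 181)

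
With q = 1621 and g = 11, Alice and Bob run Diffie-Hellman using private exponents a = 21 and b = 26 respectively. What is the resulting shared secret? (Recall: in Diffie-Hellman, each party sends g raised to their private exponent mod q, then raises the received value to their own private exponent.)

1479

Alice sends A = g^a mod q = 11^21 mod 1621.
11^1 ≡ 11 (mod 1621)
11^2 = (11^1)^2 ≡ 11^2 = 121 ≡ 121 (mod 1621)
11^4 = (11^2)^2 ≡ 121^2 = 14641 ≡ 52 (mod 1621)
11^8 = (11^4)^2 ≡ 52^2 = 2704 ≡ 1083 (mod 1621)
11^16 = (11^8)^2 ≡ 1083^2 = 1172889 ≡ 906 (mod 1621)
11^21 = 11^16 · 11^4 · 11^1 ≡ 906 · 52 · 11 ≡ 1133 (mod 1621).
So A = 1133. Bob then computes K = A^b mod q = 1133^26 mod 1621.
1133^1 ≡ 1133 (mod 1621)
1133^2 = (1133^1)^2 ≡ 1133^2 = 1283689 ≡ 1478 (mod 1621)
1133^4 = (1133^2)^2 ≡ 1478^2 = 2184484 ≡ 997 (mod 1621)
1133^8 = (1133^4)^2 ≡ 997^2 = 994009 ≡ 336 (mod 1621)
1133^16 = (1133^8)^2 ≡ 336^2 = 112896 ≡ 1047 (mod 1621)
1133^26 = 1133^16 · 1133^8 · 1133^2 ≡ 1047 · 336 · 1478 ≡ 1479 (mod 1621).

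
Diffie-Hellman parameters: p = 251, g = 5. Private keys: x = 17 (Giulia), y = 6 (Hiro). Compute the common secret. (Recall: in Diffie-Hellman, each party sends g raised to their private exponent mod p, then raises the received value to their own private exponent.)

25

Hiro sends B = g^y mod p = 5^6 mod 251.
5^1 ≡ 5 (mod 251)
5^2 = (5^1)^2 ≡ 5^2 = 25 ≡ 25 (mod 251)
5^4 = (5^2)^2 ≡ 25^2 = 625 ≡ 123 (mod 251)
5^6 = 5^4 · 5^2 ≡ 123 · 25 ≡ 63 (mod 251).
So B = 63. Giulia then computes K = B^x mod p = 63^17 mod 251.
63^1 ≡ 63 (mod 251)
63^2 = (63^1)^2 ≡ 63^2 = 3969 ≡ 204 (mod 251)
63^4 = (63^2)^2 ≡ 204^2 = 41616 ≡ 201 (mod 251)
63^8 = (63^4)^2 ≡ 201^2 = 40401 ≡ 241 (mod 251)
63^16 = (63^8)^2 ≡ 241^2 = 58081 ≡ 100 (mod 251)
63^17 = 63^16 · 63^1 ≡ 100 · 63 ≡ 25 (mod 251).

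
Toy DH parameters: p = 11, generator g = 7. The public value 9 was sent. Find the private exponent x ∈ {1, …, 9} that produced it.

8

Try successive powers of 7 modulo 11:
7^1 ≡ 7
7^2 ≡ 5
7^3 ≡ 2
7^4 ≡ 3
7^5 ≡ 10
7^6 ≡ 4
7^7 ≡ 6
7^8 ≡ 9
Found: x = 8.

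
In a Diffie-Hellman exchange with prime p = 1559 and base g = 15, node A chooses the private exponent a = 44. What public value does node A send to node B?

Public value = 15^44 (mod 1559).
15^1 ≡ 15 (mod 1559)
15^2 = (15^1)^2 ≡ 15^2 = 225 ≡ 225 (mod 1559)
15^4 = (15^2)^2 ≡ 225^2 = 50625 ≡ 737 (mod 1559)
15^8 = (15^4)^2 ≡ 737^2 = 543169 ≡ 637 (mod 1559)
15^16 = (15^8)^2 ≡ 637^2 = 405769 ≡ 429 (mod 1559)
15^32 = (15^16)^2 ≡ 429^2 = 184041 ≡ 79 (mod 1559)
15^44 = 15^32 · 15^8 · 15^4 ≡ 79 · 637 · 737 ≡ 1000 (mod 1559).

1000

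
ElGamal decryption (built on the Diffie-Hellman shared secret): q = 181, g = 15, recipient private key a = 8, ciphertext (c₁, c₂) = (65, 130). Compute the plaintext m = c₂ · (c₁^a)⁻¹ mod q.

124

Shared mask s = c₁^a mod q = 65^8 mod 181.
65^1 ≡ 65 (mod 181)
65^2 = (65^1)^2 ≡ 65^2 = 4225 ≡ 62 (mod 181)
65^4 = (65^2)^2 ≡ 62^2 = 3844 ≡ 43 (mod 181)
65^8 = (65^4)^2 ≡ 43^2 = 1849 ≡ 39 (mod 181)
So s = 39; s⁻¹ ≡ 65 (mod 181).
m = c₂ · s⁻¹ mod 181 = 130 · 65 mod 181 = 124.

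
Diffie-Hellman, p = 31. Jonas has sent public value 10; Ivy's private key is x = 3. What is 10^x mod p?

8

Shared key K = 10^3 mod 31.
10^1 ≡ 10 (mod 31)
10^2 = (10^1)^2 ≡ 10^2 = 100 ≡ 7 (mod 31)
10^3 = 10^2 · 10^1 ≡ 7 · 10 ≡ 8 (mod 31).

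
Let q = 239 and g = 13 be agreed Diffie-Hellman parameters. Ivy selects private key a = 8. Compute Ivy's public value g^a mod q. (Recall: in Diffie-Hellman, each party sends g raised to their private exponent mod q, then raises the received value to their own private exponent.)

60

Public value = 13^8 mod 239.
13^1 ≡ 13 (mod 239)
13^2 = (13^1)^2 ≡ 13^2 = 169 ≡ 169 (mod 239)
13^4 = (13^2)^2 ≡ 169^2 = 28561 ≡ 120 (mod 239)
13^8 = (13^4)^2 ≡ 120^2 = 14400 ≡ 60 (mod 239)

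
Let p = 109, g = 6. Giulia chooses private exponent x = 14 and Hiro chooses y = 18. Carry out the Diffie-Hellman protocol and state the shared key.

63

Hiro sends B = g^y mod p = 6^18 mod 109.
6^1 ≡ 6 (mod 109)
6^2 = (6^1)^2 ≡ 6^2 = 36 ≡ 36 (mod 109)
6^4 = (6^2)^2 ≡ 36^2 = 1296 ≡ 97 (mod 109)
6^8 = (6^4)^2 ≡ 97^2 = 9409 ≡ 35 (mod 109)
6^16 = (6^8)^2 ≡ 35^2 = 1225 ≡ 26 (mod 109)
6^18 = 6^16 · 6^2 ≡ 26 · 36 ≡ 64 (mod 109).
So B = 64. Giulia then computes K = B^x mod p = 64^14 mod 109.
64^1 ≡ 64 (mod 109)
64^2 = (64^1)^2 ≡ 64^2 = 4096 ≡ 63 (mod 109)
64^4 = (64^2)^2 ≡ 63^2 = 3969 ≡ 45 (mod 109)
64^8 = (64^4)^2 ≡ 45^2 = 2025 ≡ 63 (mod 109)
64^14 = 64^8 · 64^4 · 64^2 ≡ 63 · 45 · 63 ≡ 63 (mod 109).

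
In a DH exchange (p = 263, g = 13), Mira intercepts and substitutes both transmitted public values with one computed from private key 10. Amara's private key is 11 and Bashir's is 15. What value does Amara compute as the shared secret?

70

Amara receives Mira's public value M = 13^10 mod 263 instead of the honest one.
13^1 ≡ 13 (mod 263)
13^2 = (13^1)^2 ≡ 13^2 = 169 ≡ 169 (mod 263)
13^4 = (13^2)^2 ≡ 169^2 = 28561 ≡ 157 (mod 263)
13^8 = (13^4)^2 ≡ 157^2 = 24649 ≡ 190 (mod 263)
13^10 = 13^8 · 13^2 ≡ 190 · 169 ≡ 24 (mod 263).
So M = 24. Amara computes K = M^11 mod 263.
24^1 ≡ 24 (mod 263)
24^2 = (24^1)^2 ≡ 24^2 = 576 ≡ 50 (mod 263)
24^4 = (24^2)^2 ≡ 50^2 = 2500 ≡ 133 (mod 263)
24^8 = (24^4)^2 ≡ 133^2 = 17689 ≡ 68 (mod 263)
24^11 = 24^8 · 24^2 · 24^1 ≡ 68 · 50 · 24 ≡ 70 (mod 263).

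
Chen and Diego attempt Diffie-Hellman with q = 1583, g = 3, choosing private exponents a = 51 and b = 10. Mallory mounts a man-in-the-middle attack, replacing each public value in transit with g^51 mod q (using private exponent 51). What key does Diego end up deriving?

895

Diego receives Mallory's public value M = 3^51 mod 1583 instead of the honest one.
3^1 ≡ 3 (mod 1583)
3^2 = (3^1)^2 ≡ 3^2 = 9 ≡ 9 (mod 1583)
3^4 = (3^2)^2 ≡ 9^2 = 81 ≡ 81 (mod 1583)
3^8 = (3^4)^2 ≡ 81^2 = 6561 ≡ 229 (mod 1583)
3^16 = (3^8)^2 ≡ 229^2 = 52441 ≡ 202 (mod 1583)
3^32 = (3^16)^2 ≡ 202^2 = 40804 ≡ 1229 (mod 1583)
3^51 = 3^32 · 3^16 · 3^2 · 3^1 ≡ 1229 · 202 · 9 · 3 ≡ 544 (mod 1583).
So M = 544. Diego computes K = M^10 mod 1583.
544^1 ≡ 544 (mod 1583)
544^2 = (544^1)^2 ≡ 544^2 = 295936 ≡ 1498 (mod 1583)
544^4 = (544^2)^2 ≡ 1498^2 = 2244004 ≡ 893 (mod 1583)
544^8 = (544^4)^2 ≡ 893^2 = 797449 ≡ 1200 (mod 1583)
544^10 = 544^8 · 544^2 ≡ 1200 · 1498 ≡ 895 (mod 1583).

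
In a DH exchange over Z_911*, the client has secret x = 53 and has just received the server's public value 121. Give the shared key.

Shared key K = 121^53 mod 911.
121^1 ≡ 121 (mod 911)
121^2 = (121^1)^2 ≡ 121^2 = 14641 ≡ 65 (mod 911)
121^4 = (121^2)^2 ≡ 65^2 = 4225 ≡ 581 (mod 911)
121^8 = (121^4)^2 ≡ 581^2 = 337561 ≡ 491 (mod 911)
121^16 = (121^8)^2 ≡ 491^2 = 241081 ≡ 577 (mod 911)
121^32 = (121^16)^2 ≡ 577^2 = 332929 ≡ 414 (mod 911)
121^53 = 121^32 · 121^16 · 121^4 · 121^1 ≡ 414 · 577 · 581 · 121 ≡ 121 (mod 911).

121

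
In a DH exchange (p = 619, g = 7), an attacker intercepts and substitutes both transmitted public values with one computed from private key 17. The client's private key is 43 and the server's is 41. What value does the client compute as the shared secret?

The client receives an attacker's public value M = 7^17 mod 619 instead of the honest one.
7^1 ≡ 7 (mod 619)
7^2 = (7^1)^2 ≡ 7^2 = 49 ≡ 49 (mod 619)
7^4 = (7^2)^2 ≡ 49^2 = 2401 ≡ 544 (mod 619)
7^8 = (7^4)^2 ≡ 544^2 = 295936 ≡ 54 (mod 619)
7^16 = (7^8)^2 ≡ 54^2 = 2916 ≡ 440 (mod 619)
7^17 = 7^16 · 7^1 ≡ 440 · 7 ≡ 604 (mod 619).
So M = 604. The client computes K = M^43 mod 619.
604^1 ≡ 604 (mod 619)
604^2 = (604^1)^2 ≡ 604^2 = 364816 ≡ 225 (mod 619)
604^4 = (604^2)^2 ≡ 225^2 = 50625 ≡ 486 (mod 619)
604^8 = (604^4)^2 ≡ 486^2 = 236196 ≡ 357 (mod 619)
604^16 = (604^8)^2 ≡ 357^2 = 127449 ≡ 554 (mod 619)
604^32 = (604^16)^2 ≡ 554^2 = 306916 ≡ 511 (mod 619)
604^43 = 604^32 · 604^8 · 604^2 · 604^1 ≡ 511 · 357 · 225 · 604 ≡ 320 (mod 619).

320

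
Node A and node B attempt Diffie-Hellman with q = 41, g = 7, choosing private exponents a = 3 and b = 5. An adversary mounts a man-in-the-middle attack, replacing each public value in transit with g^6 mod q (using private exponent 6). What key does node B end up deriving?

32

Node B receives an adversary's public value M = 7^6 mod 41 instead of the honest one.
7^1 ≡ 7 (mod 41)
7^2 = (7^1)^2 ≡ 7^2 = 49 ≡ 8 (mod 41)
7^4 = (7^2)^2 ≡ 8^2 = 64 ≡ 23 (mod 41)
7^6 = 7^4 · 7^2 ≡ 23 · 8 ≡ 20 (mod 41).
So M = 20. Node B computes K = M^5 mod 41.
20^1 ≡ 20 (mod 41)
20^2 = (20^1)^2 ≡ 20^2 = 400 ≡ 31 (mod 41)
20^4 = (20^2)^2 ≡ 31^2 = 961 ≡ 18 (mod 41)
20^5 = 20^4 · 20^1 ≡ 18 · 20 ≡ 32 (mod 41).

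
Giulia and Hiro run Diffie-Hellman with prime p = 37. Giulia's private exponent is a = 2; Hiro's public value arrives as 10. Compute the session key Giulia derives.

26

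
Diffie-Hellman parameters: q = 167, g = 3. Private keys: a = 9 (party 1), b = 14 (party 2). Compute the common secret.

Party 1 sends A = g^a mod q = 3^9 mod 167.
3^1 ≡ 3 (mod 167)
3^2 = (3^1)^2 ≡ 3^2 = 9 ≡ 9 (mod 167)
3^4 = (3^2)^2 ≡ 9^2 = 81 ≡ 81 (mod 167)
3^8 = (3^4)^2 ≡ 81^2 = 6561 ≡ 48 (mod 167)
3^9 = 3^8 · 3^1 ≡ 48 · 3 ≡ 144 (mod 167).
So A = 144. Party 2 then computes K = A^b mod q = 144^14 mod 167.
144^1 ≡ 144 (mod 167)
144^2 = (144^1)^2 ≡ 144^2 = 20736 ≡ 28 (mod 167)
144^4 = (144^2)^2 ≡ 28^2 = 784 ≡ 116 (mod 167)
144^8 = (144^4)^2 ≡ 116^2 = 13456 ≡ 96 (mod 167)
144^14 = 144^8 · 144^4 · 144^2 ≡ 96 · 116 · 28 ≡ 19 (mod 167).

19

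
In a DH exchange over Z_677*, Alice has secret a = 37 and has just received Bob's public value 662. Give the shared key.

209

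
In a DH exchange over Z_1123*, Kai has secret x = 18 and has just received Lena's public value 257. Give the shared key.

Shared key K = 257^18 mod 1123.
257^1 ≡ 257 (mod 1123)
257^2 = (257^1)^2 ≡ 257^2 = 66049 ≡ 915 (mod 1123)
257^4 = (257^2)^2 ≡ 915^2 = 837225 ≡ 590 (mod 1123)
257^8 = (257^4)^2 ≡ 590^2 = 348100 ≡ 1093 (mod 1123)
257^16 = (257^8)^2 ≡ 1093^2 = 1194649 ≡ 900 (mod 1123)
257^18 = 257^16 · 257^2 ≡ 900 · 915 ≡ 341 (mod 1123).

341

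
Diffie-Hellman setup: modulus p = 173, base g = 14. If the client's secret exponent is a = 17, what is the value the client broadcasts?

43

Public value = 14^17 mod 173.
14^1 ≡ 14 (mod 173)
14^2 = (14^1)^2 ≡ 14^2 = 196 ≡ 23 (mod 173)
14^4 = (14^2)^2 ≡ 23^2 = 529 ≡ 10 (mod 173)
14^8 = (14^4)^2 ≡ 10^2 = 100 ≡ 100 (mod 173)
14^16 = (14^8)^2 ≡ 100^2 = 10000 ≡ 139 (mod 173)
14^17 = 14^16 · 14^1 ≡ 139 · 14 ≡ 43 (mod 173).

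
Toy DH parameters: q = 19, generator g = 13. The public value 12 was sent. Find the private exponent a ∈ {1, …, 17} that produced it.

3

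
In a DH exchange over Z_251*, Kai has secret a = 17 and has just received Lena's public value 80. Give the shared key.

16

Shared key K = 80^17 mod 251.
80^1 ≡ 80 (mod 251)
80^2 = (80^1)^2 ≡ 80^2 = 6400 ≡ 125 (mod 251)
80^4 = (80^2)^2 ≡ 125^2 = 15625 ≡ 63 (mod 251)
80^8 = (80^4)^2 ≡ 63^2 = 3969 ≡ 204 (mod 251)
80^16 = (80^8)^2 ≡ 204^2 = 41616 ≡ 201 (mod 251)
80^17 = 80^16 · 80^1 ≡ 201 · 80 ≡ 16 (mod 251).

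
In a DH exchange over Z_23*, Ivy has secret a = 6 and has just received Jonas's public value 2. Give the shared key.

18

Shared key K = 2^6 mod 23.
2^1 ≡ 2 (mod 23)
2^2 = (2^1)^2 ≡ 2^2 = 4 ≡ 4 (mod 23)
2^4 = (2^2)^2 ≡ 4^2 = 16 ≡ 16 (mod 23)
2^6 = 2^4 · 2^2 ≡ 16 · 4 ≡ 18 (mod 23).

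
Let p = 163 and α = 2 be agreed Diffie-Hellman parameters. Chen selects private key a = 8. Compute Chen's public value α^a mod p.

Public value = 2^8 mod 163.
2^1 ≡ 2 (mod 163)
2^2 = (2^1)^2 ≡ 2^2 = 4 ≡ 4 (mod 163)
2^4 = (2^2)^2 ≡ 4^2 = 16 ≡ 16 (mod 163)
2^8 = (2^4)^2 ≡ 16^2 = 256 ≡ 93 (mod 163)

93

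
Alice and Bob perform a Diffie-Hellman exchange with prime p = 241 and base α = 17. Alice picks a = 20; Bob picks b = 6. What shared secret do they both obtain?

240

Alice sends A = α^a mod p = 17^20 mod 241.
17^1 ≡ 17 (mod 241)
17^2 = (17^1)^2 ≡ 17^2 = 289 ≡ 48 (mod 241)
17^4 = (17^2)^2 ≡ 48^2 = 2304 ≡ 135 (mod 241)
17^8 = (17^4)^2 ≡ 135^2 = 18225 ≡ 150 (mod 241)
17^16 = (17^8)^2 ≡ 150^2 = 22500 ≡ 87 (mod 241)
17^20 = 17^16 · 17^4 ≡ 87 · 135 ≡ 177 (mod 241).
So A = 177. Bob then computes K = A^b mod p = 177^6 mod 241.
177^1 ≡ 177 (mod 241)
177^2 = (177^1)^2 ≡ 177^2 = 31329 ≡ 240 (mod 241)
177^4 = (177^2)^2 ≡ 240^2 = 57600 ≡ 1 (mod 241)
177^6 = 177^4 · 177^2 ≡ 1 · 240 ≡ 240 (mod 241).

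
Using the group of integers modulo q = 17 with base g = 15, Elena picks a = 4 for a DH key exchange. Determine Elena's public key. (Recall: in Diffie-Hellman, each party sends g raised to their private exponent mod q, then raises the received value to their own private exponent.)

Public value = 15^{4} \pmod{17}.
15^1 ≡ 15 (mod 17)
15^2 = (15^1)^2 ≡ 15^2 = 225 ≡ 4 (mod 17)
15^4 = (15^2)^2 ≡ 4^2 = 16 ≡ 16 (mod 17)

16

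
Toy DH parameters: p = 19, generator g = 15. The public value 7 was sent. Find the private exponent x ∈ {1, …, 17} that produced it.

12

Try successive powers of 15 modulo 19:
15^1 ≡ 15
15^2 ≡ 16
15^3 ≡ 12
15^4 ≡ 9
15^5 ≡ 2
15^6 ≡ 11
15^7 ≡ 13
15^8 ≡ 5
15^9 ≡ 18
15^10 ≡ 4
15^11 ≡ 3
15^12 ≡ 7
Found: x = 12.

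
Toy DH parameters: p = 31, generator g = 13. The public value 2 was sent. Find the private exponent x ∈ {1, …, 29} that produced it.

Try successive powers of 13 modulo 31:
13^1 ≡ 13
13^2 ≡ 14
13^3 ≡ 27
13^4 ≡ 10
13^5 ≡ 6
13^6 ≡ 16
13^7 ≡ 22
13^8 ≡ 7
13^9 ≡ 29
13^10 ≡ 5
13^11 ≡ 3
13^12 ≡ 8
13^13 ≡ 11
13^14 ≡ 19
13^15 ≡ 30
13^16 ≡ 18
13^17 ≡ 17
13^18 ≡ 4
13^19 ≡ 21
13^20 ≡ 25
13^21 ≡ 15
13^22 ≡ 9
13^23 ≡ 24
13^24 ≡ 2
Found: x = 24.

24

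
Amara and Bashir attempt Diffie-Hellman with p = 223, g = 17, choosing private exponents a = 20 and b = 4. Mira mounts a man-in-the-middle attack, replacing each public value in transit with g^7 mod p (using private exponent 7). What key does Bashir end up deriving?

Bashir receives Mira's public value M = 17^7 mod 223 instead of the honest one.
17^1 ≡ 17 (mod 223)
17^2 = (17^1)^2 ≡ 17^2 = 289 ≡ 66 (mod 223)
17^4 = (17^2)^2 ≡ 66^2 = 4356 ≡ 119 (mod 223)
17^7 = 17^4 · 17^2 · 17^1 ≡ 119 · 66 · 17 ≡ 164 (mod 223).
So M = 164. Bashir computes K = M^4 mod 223.
164^1 ≡ 164 (mod 223)
164^2 = (164^1)^2 ≡ 164^2 = 26896 ≡ 136 (mod 223)
164^4 = (164^2)^2 ≡ 136^2 = 18496 ≡ 210 (mod 223)

210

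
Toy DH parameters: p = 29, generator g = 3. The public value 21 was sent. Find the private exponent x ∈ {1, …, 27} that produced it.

Try successive powers of 3 modulo 29:
3^1 ≡ 3
3^2 ≡ 9
3^3 ≡ 27
3^4 ≡ 23
3^5 ≡ 11
3^6 ≡ 4
3^7 ≡ 12
3^8 ≡ 7
3^9 ≡ 21
Found: x = 9.

9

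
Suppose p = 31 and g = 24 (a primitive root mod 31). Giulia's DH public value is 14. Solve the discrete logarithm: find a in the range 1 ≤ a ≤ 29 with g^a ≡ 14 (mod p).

Try successive powers of 24 modulo 31:
24^1 ≡ 24
24^2 ≡ 18
24^3 ≡ 29
24^4 ≡ 14
Found: a = 4.

4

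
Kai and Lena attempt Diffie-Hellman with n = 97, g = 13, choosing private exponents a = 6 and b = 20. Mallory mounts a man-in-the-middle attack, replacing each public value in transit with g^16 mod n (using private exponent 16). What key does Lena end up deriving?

Lena receives Mallory's public value M = 13^16 mod 97 instead of the honest one.
13^1 ≡ 13 (mod 97)
13^2 = (13^1)^2 ≡ 13^2 = 169 ≡ 72 (mod 97)
13^4 = (13^2)^2 ≡ 72^2 = 5184 ≡ 43 (mod 97)
13^8 = (13^4)^2 ≡ 43^2 = 1849 ≡ 6 (mod 97)
13^16 = (13^8)^2 ≡ 6^2 = 36 ≡ 36 (mod 97)
So M = 36. Lena computes K = M^20 mod 97.
36^1 ≡ 36 (mod 97)
36^2 = (36^1)^2 ≡ 36^2 = 1296 ≡ 35 (mod 97)
36^4 = (36^2)^2 ≡ 35^2 = 1225 ≡ 61 (mod 97)
36^8 = (36^4)^2 ≡ 61^2 = 3721 ≡ 35 (mod 97)
36^16 = (36^8)^2 ≡ 35^2 = 1225 ≡ 61 (mod 97)
36^20 = 36^16 · 36^4 ≡ 61 · 61 ≡ 35 (mod 97).

35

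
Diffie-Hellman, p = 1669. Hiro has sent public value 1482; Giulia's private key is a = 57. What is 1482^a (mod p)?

594

Shared key K = 1482^57 mod 1669.
1482^1 ≡ 1482 (mod 1669)
1482^2 = (1482^1)^2 ≡ 1482^2 = 2196324 ≡ 1589 (mod 1669)
1482^4 = (1482^2)^2 ≡ 1589^2 = 2524921 ≡ 1393 (mod 1669)
1482^8 = (1482^4)^2 ≡ 1393^2 = 1940449 ≡ 1071 (mod 1669)
1482^16 = (1482^8)^2 ≡ 1071^2 = 1147041 ≡ 438 (mod 1669)
1482^32 = (1482^16)^2 ≡ 438^2 = 191844 ≡ 1578 (mod 1669)
1482^57 = 1482^32 · 1482^16 · 1482^8 · 1482^1 ≡ 1578 · 438 · 1071 · 1482 ≡ 594 (mod 1669).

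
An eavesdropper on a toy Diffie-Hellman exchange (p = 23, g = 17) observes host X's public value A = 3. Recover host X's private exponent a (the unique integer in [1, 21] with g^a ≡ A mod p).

Try successive powers of 17 modulo 23:
17^1 ≡ 17
17^2 ≡ 13
17^3 ≡ 14
17^4 ≡ 8
17^5 ≡ 21
17^6 ≡ 12
17^7 ≡ 20
17^8 ≡ 18
17^9 ≡ 7
17^10 ≡ 4
17^11 ≡ 22
17^12 ≡ 6
17^13 ≡ 10
17^14 ≡ 9
17^15 ≡ 15
17^16 ≡ 2
17^17 ≡ 11
17^18 ≡ 3
Found: a = 18.

18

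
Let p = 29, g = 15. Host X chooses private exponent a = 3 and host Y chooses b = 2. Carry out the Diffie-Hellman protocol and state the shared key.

5

Host X sends A = g^a mod p = 15^3 mod 29.
15^1 ≡ 15 (mod 29)
15^2 = (15^1)^2 ≡ 15^2 = 225 ≡ 22 (mod 29)
15^3 = 15^2 · 15^1 ≡ 22 · 15 ≡ 11 (mod 29).
So A = 11. Host Y then computes K = A^b mod p = 11^2 mod 29.
11^1 ≡ 11 (mod 29)
11^2 = (11^1)^2 ≡ 11^2 = 121 ≡ 5 (mod 29)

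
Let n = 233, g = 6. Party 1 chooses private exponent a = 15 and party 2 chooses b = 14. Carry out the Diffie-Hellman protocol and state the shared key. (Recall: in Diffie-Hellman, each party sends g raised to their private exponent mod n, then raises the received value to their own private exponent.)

205

Party 2 sends B = g^b mod n = 6^14 mod 233.
6^1 ≡ 6 (mod 233)
6^2 = (6^1)^2 ≡ 6^2 = 36 ≡ 36 (mod 233)
6^4 = (6^2)^2 ≡ 36^2 = 1296 ≡ 131 (mod 233)
6^8 = (6^4)^2 ≡ 131^2 = 17161 ≡ 152 (mod 233)
6^14 = 6^8 · 6^4 · 6^2 ≡ 152 · 131 · 36 ≡ 124 (mod 233).
So B = 124. Party 1 then computes K = B^a mod n = 124^15 mod 233.
124^1 ≡ 124 (mod 233)
124^2 = (124^1)^2 ≡ 124^2 = 15376 ≡ 231 (mod 233)
124^4 = (124^2)^2 ≡ 231^2 = 53361 ≡ 4 (mod 233)
124^8 = (124^4)^2 ≡ 4^2 = 16 ≡ 16 (mod 233)
124^15 = 124^8 · 124^4 · 124^2 · 124^1 ≡ 16 · 4 · 231 · 124 ≡ 205 (mod 233).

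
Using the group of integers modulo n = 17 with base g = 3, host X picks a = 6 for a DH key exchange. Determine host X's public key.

15

Public value = 3^6 mod 17.
3^1 ≡ 3 (mod 17)
3^2 = (3^1)^2 ≡ 3^2 = 9 ≡ 9 (mod 17)
3^4 = (3^2)^2 ≡ 9^2 = 81 ≡ 13 (mod 17)
3^6 = 3^4 · 3^2 ≡ 13 · 9 ≡ 15 (mod 17).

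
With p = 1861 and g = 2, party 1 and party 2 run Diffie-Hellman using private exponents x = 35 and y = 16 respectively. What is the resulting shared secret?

Party 2 sends B = g^y mod p = 2^16 mod 1861.
2^1 ≡ 2 (mod 1861)
2^2 = (2^1)^2 ≡ 2^2 = 4 ≡ 4 (mod 1861)
2^4 = (2^2)^2 ≡ 4^2 = 16 ≡ 16 (mod 1861)
2^8 = (2^4)^2 ≡ 16^2 = 256 ≡ 256 (mod 1861)
2^16 = (2^8)^2 ≡ 256^2 = 65536 ≡ 401 (mod 1861)
So B = 401. Party 1 then computes K = B^x mod p = 401^35 mod 1861.
401^1 ≡ 401 (mod 1861)
401^2 = (401^1)^2 ≡ 401^2 = 160801 ≡ 755 (mod 1861)
401^4 = (401^2)^2 ≡ 755^2 = 570025 ≡ 559 (mod 1861)
401^8 = (401^4)^2 ≡ 559^2 = 312481 ≡ 1694 (mod 1861)
401^16 = (401^8)^2 ≡ 1694^2 = 2869636 ≡ 1835 (mod 1861)
401^32 = (401^16)^2 ≡ 1835^2 = 3367225 ≡ 676 (mod 1861)
401^35 = 401^32 · 401^2 · 401^1 ≡ 676 · 755 · 401 ≡ 766 (mod 1861).

766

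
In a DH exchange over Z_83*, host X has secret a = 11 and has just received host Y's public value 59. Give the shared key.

51

Shared key K = 59^11 mod 83.
59^1 ≡ 59 (mod 83)
59^2 = (59^1)^2 ≡ 59^2 = 3481 ≡ 78 (mod 83)
59^4 = (59^2)^2 ≡ 78^2 = 6084 ≡ 25 (mod 83)
59^8 = (59^4)^2 ≡ 25^2 = 625 ≡ 44 (mod 83)
59^11 = 59^8 · 59^2 · 59^1 ≡ 44 · 78 · 59 ≡ 51 (mod 83).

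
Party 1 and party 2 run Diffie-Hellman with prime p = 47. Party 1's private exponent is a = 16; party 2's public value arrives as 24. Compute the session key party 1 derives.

34

Shared key K = 24^16 mod 47.
24^1 ≡ 24 (mod 47)
24^2 = (24^1)^2 ≡ 24^2 = 576 ≡ 12 (mod 47)
24^4 = (24^2)^2 ≡ 12^2 = 144 ≡ 3 (mod 47)
24^8 = (24^4)^2 ≡ 3^2 = 9 ≡ 9 (mod 47)
24^16 = (24^8)^2 ≡ 9^2 = 81 ≡ 34 (mod 47)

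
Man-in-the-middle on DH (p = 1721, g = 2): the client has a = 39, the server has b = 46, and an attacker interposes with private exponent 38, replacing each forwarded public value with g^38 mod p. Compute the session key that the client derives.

1558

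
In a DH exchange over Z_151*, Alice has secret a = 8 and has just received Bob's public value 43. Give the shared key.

Shared key K = 43^8 mod 151.
43^1 ≡ 43 (mod 151)
43^2 = (43^1)^2 ≡ 43^2 = 1849 ≡ 37 (mod 151)
43^4 = (43^2)^2 ≡ 37^2 = 1369 ≡ 10 (mod 151)
43^8 = (43^4)^2 ≡ 10^2 = 100 ≡ 100 (mod 151)

100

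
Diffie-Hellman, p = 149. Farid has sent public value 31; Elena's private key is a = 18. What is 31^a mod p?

107

Shared key K = 31^18 mod 149.
31^1 ≡ 31 (mod 149)
31^2 = (31^1)^2 ≡ 31^2 = 961 ≡ 67 (mod 149)
31^4 = (31^2)^2 ≡ 67^2 = 4489 ≡ 19 (mod 149)
31^8 = (31^4)^2 ≡ 19^2 = 361 ≡ 63 (mod 149)
31^16 = (31^8)^2 ≡ 63^2 = 3969 ≡ 95 (mod 149)
31^18 = 31^16 · 31^2 ≡ 95 · 67 ≡ 107 (mod 149).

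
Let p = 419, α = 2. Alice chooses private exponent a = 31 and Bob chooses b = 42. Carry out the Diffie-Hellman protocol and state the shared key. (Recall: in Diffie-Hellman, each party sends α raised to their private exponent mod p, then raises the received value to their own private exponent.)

112

Alice sends A = α^a mod p = 2^31 mod 419.
2^1 ≡ 2 (mod 419)
2^2 = (2^1)^2 ≡ 2^2 = 4 ≡ 4 (mod 419)
2^4 = (2^2)^2 ≡ 4^2 = 16 ≡ 16 (mod 419)
2^8 = (2^4)^2 ≡ 16^2 = 256 ≡ 256 (mod 419)
2^16 = (2^8)^2 ≡ 256^2 = 65536 ≡ 172 (mod 419)
2^31 = 2^16 · 2^8 · 2^4 · 2^2 · 2^1 ≡ 172 · 256 · 16 · 4 · 2 ≡ 127 (mod 419).
So A = 127. Bob then computes K = A^b mod p = 127^42 mod 419.
127^1 ≡ 127 (mod 419)
127^2 = (127^1)^2 ≡ 127^2 = 16129 ≡ 207 (mod 419)
127^4 = (127^2)^2 ≡ 207^2 = 42849 ≡ 111 (mod 419)
127^8 = (127^4)^2 ≡ 111^2 = 12321 ≡ 170 (mod 419)
127^16 = (127^8)^2 ≡ 170^2 = 28900 ≡ 408 (mod 419)
127^32 = (127^16)^2 ≡ 408^2 = 166464 ≡ 121 (mod 419)
127^42 = 127^32 · 127^8 · 127^2 ≡ 121 · 170 · 207 ≡ 112 (mod 419).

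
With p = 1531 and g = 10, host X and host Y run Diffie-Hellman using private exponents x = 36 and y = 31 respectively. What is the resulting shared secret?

1342

Host Y sends B = g^y mod p = 10^31 mod 1531.
10^1 ≡ 10 (mod 1531)
10^2 = (10^1)^2 ≡ 10^2 = 100 ≡ 100 (mod 1531)
10^4 = (10^2)^2 ≡ 100^2 = 10000 ≡ 814 (mod 1531)
10^8 = (10^4)^2 ≡ 814^2 = 662596 ≡ 1204 (mod 1531)
10^16 = (10^8)^2 ≡ 1204^2 = 1449616 ≡ 1290 (mod 1531)
10^31 = 10^16 · 10^8 · 10^4 · 10^2 · 10^1 ≡ 1290 · 1204 · 814 · 100 · 10 ≡ 1062 (mod 1531).
So B = 1062. Host X then computes K = B^x mod p = 1062^36 mod 1531.
1062^1 ≡ 1062 (mod 1531)
1062^2 = (1062^1)^2 ≡ 1062^2 = 1127844 ≡ 1028 (mod 1531)
1062^4 = (1062^2)^2 ≡ 1028^2 = 1056784 ≡ 394 (mod 1531)
1062^8 = (1062^4)^2 ≡ 394^2 = 155236 ≡ 605 (mod 1531)
1062^16 = (1062^8)^2 ≡ 605^2 = 366025 ≡ 116 (mod 1531)
1062^32 = (1062^16)^2 ≡ 116^2 = 13456 ≡ 1208 (mod 1531)
1062^36 = 1062^32 · 1062^4 ≡ 1208 · 394 ≡ 1342 (mod 1531).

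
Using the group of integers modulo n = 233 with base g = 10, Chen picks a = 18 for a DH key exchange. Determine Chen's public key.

Public value = 10^18 mod 233.
10^1 ≡ 10 (mod 233)
10^2 = (10^1)^2 ≡ 10^2 = 100 ≡ 100 (mod 233)
10^4 = (10^2)^2 ≡ 100^2 = 10000 ≡ 214 (mod 233)
10^8 = (10^4)^2 ≡ 214^2 = 45796 ≡ 128 (mod 233)
10^16 = (10^8)^2 ≡ 128^2 = 16384 ≡ 74 (mod 233)
10^18 = 10^16 · 10^2 ≡ 74 · 100 ≡ 177 (mod 233).

177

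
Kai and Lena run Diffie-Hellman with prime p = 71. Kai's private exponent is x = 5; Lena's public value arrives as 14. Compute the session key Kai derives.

Shared key K = 14^5 mod 71.
14^1 ≡ 14 (mod 71)
14^2 = (14^1)^2 ≡ 14^2 = 196 ≡ 54 (mod 71)
14^4 = (14^2)^2 ≡ 54^2 = 2916 ≡ 5 (mod 71)
14^5 = 14^4 · 14^1 ≡ 5 · 14 ≡ 70 (mod 71).

70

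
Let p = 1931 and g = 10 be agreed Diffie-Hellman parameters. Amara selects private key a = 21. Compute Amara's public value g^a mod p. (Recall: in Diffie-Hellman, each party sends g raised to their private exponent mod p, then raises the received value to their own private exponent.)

635

Public value = 10^21 mod 1931.
10^1 ≡ 10 (mod 1931)
10^2 = (10^1)^2 ≡ 10^2 = 100 ≡ 100 (mod 1931)
10^4 = (10^2)^2 ≡ 100^2 = 10000 ≡ 345 (mod 1931)
10^8 = (10^4)^2 ≡ 345^2 = 119025 ≡ 1234 (mod 1931)
10^16 = (10^8)^2 ≡ 1234^2 = 1522756 ≡ 1128 (mod 1931)
10^21 = 10^16 · 10^4 · 10^1 ≡ 1128 · 345 · 10 ≡ 635 (mod 1931).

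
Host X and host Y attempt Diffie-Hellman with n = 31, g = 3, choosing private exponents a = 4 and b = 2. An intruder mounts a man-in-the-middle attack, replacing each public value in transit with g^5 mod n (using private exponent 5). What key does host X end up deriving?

Host X receives an intruder's public value M = 3^5 mod 31 instead of the honest one.
3^1 ≡ 3 (mod 31)
3^2 = (3^1)^2 ≡ 3^2 = 9 ≡ 9 (mod 31)
3^4 = (3^2)^2 ≡ 9^2 = 81 ≡ 19 (mod 31)
3^5 = 3^4 · 3^1 ≡ 19 · 3 ≡ 26 (mod 31).
So M = 26. Host X computes K = M^4 mod 31.
26^1 ≡ 26 (mod 31)
26^2 = (26^1)^2 ≡ 26^2 = 676 ≡ 25 (mod 31)
26^4 = (26^2)^2 ≡ 25^2 = 625 ≡ 5 (mod 31)

5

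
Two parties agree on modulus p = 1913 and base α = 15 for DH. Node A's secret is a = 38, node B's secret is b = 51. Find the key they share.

Node A sends A = α^a mod p = 15^38 mod 1913.
15^1 ≡ 15 (mod 1913)
15^2 = (15^1)^2 ≡ 15^2 = 225 ≡ 225 (mod 1913)
15^4 = (15^2)^2 ≡ 225^2 = 50625 ≡ 887 (mod 1913)
15^8 = (15^4)^2 ≡ 887^2 = 786769 ≡ 526 (mod 1913)
15^16 = (15^8)^2 ≡ 526^2 = 276676 ≡ 1204 (mod 1913)
15^32 = (15^16)^2 ≡ 1204^2 = 1449616 ≡ 1475 (mod 1913)
15^38 = 15^32 · 15^4 · 15^2 ≡ 1475 · 887 · 225 ≡ 685 (mod 1913).
So A = 685. Node B then computes K = A^b mod p = 685^51 mod 1913.
685^1 ≡ 685 (mod 1913)
685^2 = (685^1)^2 ≡ 685^2 = 469225 ≡ 540 (mod 1913)
685^4 = (685^2)^2 ≡ 540^2 = 291600 ≡ 824 (mod 1913)
685^8 = (685^4)^2 ≡ 824^2 = 678976 ≡ 1774 (mod 1913)
685^16 = (685^8)^2 ≡ 1774^2 = 3147076 ≡ 191 (mod 1913)
685^32 = (685^16)^2 ≡ 191^2 = 36481 ≡ 134 (mod 1913)
685^51 = 685^32 · 685^16 · 685^2 · 685^1 ≡ 134 · 191 · 540 · 685 ≡ 1682 (mod 1913).

1682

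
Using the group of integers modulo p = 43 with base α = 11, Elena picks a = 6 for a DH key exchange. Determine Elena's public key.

4

Public value = 11^6 mod 43.
11^1 ≡ 11 (mod 43)
11^2 = (11^1)^2 ≡ 11^2 = 121 ≡ 35 (mod 43)
11^4 = (11^2)^2 ≡ 35^2 = 1225 ≡ 21 (mod 43)
11^6 = 11^4 · 11^2 ≡ 21 · 35 ≡ 4 (mod 43).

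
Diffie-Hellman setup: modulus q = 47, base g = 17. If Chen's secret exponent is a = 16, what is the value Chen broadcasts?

Public value = 17^16 mod 47.
17^1 ≡ 17 (mod 47)
17^2 = (17^1)^2 ≡ 17^2 = 289 ≡ 7 (mod 47)
17^4 = (17^2)^2 ≡ 7^2 = 49 ≡ 2 (mod 47)
17^8 = (17^4)^2 ≡ 2^2 = 4 ≡ 4 (mod 47)
17^16 = (17^8)^2 ≡ 4^2 = 16 ≡ 16 (mod 47)

16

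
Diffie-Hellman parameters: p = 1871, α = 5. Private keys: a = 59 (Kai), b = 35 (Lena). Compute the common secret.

Lena sends B = α^b mod p = 5^35 mod 1871.
5^1 ≡ 5 (mod 1871)
5^2 = (5^1)^2 ≡ 5^2 = 25 ≡ 25 (mod 1871)
5^4 = (5^2)^2 ≡ 25^2 = 625 ≡ 625 (mod 1871)
5^8 = (5^4)^2 ≡ 625^2 = 390625 ≡ 1457 (mod 1871)
5^16 = (5^8)^2 ≡ 1457^2 = 2122849 ≡ 1135 (mod 1871)
5^32 = (5^16)^2 ≡ 1135^2 = 1288225 ≡ 977 (mod 1871)
5^35 = 5^32 · 5^2 · 5^1 ≡ 977 · 25 · 5 ≡ 510 (mod 1871).
So B = 510. Kai then computes K = B^a mod p = 510^59 mod 1871.
510^1 ≡ 510 (mod 1871)
510^2 = (510^1)^2 ≡ 510^2 = 260100 ≡ 31 (mod 1871)
510^4 = (510^2)^2 ≡ 31^2 = 961 ≡ 961 (mod 1871)
510^8 = (510^4)^2 ≡ 961^2 = 923521 ≡ 1118 (mod 1871)
510^16 = (510^8)^2 ≡ 1118^2 = 1249924 ≡ 96 (mod 1871)
510^32 = (510^16)^2 ≡ 96^2 = 9216 ≡ 1732 (mod 1871)
510^59 = 510^32 · 510^16 · 510^8 · 510^2 · 510^1 ≡ 1732 · 96 · 1118 · 31 · 510 ≡ 1722 (mod 1871).

1722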